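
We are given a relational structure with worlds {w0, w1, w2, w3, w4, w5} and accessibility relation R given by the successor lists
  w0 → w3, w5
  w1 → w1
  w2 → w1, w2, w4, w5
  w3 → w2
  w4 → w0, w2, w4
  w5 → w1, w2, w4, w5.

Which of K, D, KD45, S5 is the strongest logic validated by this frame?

D

Serial (axiom D): yes — every world has a successor (e.g. w0 R w3).
Euclidean (axiom 5): no — w0 R w3 and w0 R w5, but not w3 R w5.
Transitive (axiom 4): no — w0 R w3 and w3 R w2, but not w0 R w2.
Reflexive (axiom T): no — w0 is not related to itself.
So F validates K, D; KD45 would additionally require R to be Euclidean and transitive. The strongest is D.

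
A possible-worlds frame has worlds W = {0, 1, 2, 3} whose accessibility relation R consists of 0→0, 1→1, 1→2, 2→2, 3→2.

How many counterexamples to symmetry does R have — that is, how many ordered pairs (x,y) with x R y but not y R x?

Enumerating: (1,2), (3,2).

2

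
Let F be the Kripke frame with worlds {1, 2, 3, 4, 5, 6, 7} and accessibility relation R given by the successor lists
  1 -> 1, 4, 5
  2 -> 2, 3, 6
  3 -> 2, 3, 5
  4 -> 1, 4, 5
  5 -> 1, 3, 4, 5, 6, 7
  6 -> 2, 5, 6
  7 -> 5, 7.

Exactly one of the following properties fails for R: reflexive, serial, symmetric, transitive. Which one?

Reflexive: yes — every world is R-related to itself.
Serial: yes — every world has a successor (e.g. 1 R 1).
Symmetric: yes — every pair in R has its reverse in R.
Transitive: no — 1 R 5 and 5 R 3, but not 1 R 3.
Only transitive fails.

transitive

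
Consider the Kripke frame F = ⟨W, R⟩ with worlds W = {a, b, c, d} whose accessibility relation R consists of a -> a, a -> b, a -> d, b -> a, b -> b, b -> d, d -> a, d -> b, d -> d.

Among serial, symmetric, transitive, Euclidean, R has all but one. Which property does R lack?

serial

Serial: no — c has no R-successor.
Symmetric: yes — every pair in R has its reverse in R.
Transitive: yes — every two-step R-path is closed by a direct edge.
Euclidean: yes — any two successors of a common world are R-related.
Only serial fails.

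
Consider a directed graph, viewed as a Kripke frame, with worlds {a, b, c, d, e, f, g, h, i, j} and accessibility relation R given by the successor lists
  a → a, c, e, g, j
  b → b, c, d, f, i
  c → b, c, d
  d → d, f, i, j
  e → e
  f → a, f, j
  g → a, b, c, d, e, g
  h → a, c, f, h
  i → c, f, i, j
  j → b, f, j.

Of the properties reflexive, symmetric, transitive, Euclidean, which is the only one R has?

reflexive

Reflexive: yes — every world is R-related to itself.
Symmetric: no — a R c but not c R a.
Transitive: no — a R c and c R b, but not a R b.
Euclidean: no — a R c and a R e, but not c R e.
Only reflexive holds.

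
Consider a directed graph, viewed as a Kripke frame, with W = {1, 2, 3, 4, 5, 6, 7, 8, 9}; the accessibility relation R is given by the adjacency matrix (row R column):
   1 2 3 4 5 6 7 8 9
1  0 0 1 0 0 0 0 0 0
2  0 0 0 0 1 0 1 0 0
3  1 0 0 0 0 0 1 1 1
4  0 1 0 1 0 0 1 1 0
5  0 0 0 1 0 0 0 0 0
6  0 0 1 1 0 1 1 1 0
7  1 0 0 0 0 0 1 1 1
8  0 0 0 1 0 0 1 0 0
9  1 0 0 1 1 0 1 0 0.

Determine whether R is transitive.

No

Transitive: no — 1 R 3 and 3 R 7, but not 1 R 7.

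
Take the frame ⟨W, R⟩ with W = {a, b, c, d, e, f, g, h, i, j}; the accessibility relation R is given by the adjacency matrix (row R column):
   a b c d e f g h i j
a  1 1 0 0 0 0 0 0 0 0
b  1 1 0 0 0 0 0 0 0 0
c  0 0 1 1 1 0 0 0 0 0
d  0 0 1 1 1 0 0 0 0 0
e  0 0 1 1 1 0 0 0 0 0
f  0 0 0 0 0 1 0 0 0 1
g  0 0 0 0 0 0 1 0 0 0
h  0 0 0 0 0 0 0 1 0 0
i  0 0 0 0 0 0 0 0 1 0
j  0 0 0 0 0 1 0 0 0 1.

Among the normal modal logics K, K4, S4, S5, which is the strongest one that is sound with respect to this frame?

S5

Transitive (axiom 4): yes — every two-step R-path is closed by a direct edge.
Reflexive (axiom T): yes — every world is R-related to itself.
Euclidean (axiom 5): yes — any two successors of a common world are R-related.
So F validates K, K4, S4, S5. The strongest is S5.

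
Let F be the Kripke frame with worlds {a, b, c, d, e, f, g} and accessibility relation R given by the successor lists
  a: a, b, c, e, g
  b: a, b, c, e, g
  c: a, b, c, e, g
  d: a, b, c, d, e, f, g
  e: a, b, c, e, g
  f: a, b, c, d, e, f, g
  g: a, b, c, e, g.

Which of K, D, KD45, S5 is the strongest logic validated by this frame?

D

Serial (axiom D): yes — every world has a successor (e.g. a R a).
Euclidean (axiom 5): no — d R a and d R f, but not a R f.
Transitive (axiom 4): yes — every two-step R-path is closed by a direct edge.
Reflexive (axiom T): yes — every world is R-related to itself.
So F validates K, D; KD45 would additionally require R to be Euclidean. The strongest is D.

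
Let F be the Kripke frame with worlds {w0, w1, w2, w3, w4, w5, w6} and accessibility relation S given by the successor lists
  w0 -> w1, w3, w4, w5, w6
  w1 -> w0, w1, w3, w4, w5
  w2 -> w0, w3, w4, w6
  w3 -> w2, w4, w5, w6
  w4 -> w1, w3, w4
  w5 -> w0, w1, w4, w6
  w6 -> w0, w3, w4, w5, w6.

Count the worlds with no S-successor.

S is serial; there are no such worlds.

0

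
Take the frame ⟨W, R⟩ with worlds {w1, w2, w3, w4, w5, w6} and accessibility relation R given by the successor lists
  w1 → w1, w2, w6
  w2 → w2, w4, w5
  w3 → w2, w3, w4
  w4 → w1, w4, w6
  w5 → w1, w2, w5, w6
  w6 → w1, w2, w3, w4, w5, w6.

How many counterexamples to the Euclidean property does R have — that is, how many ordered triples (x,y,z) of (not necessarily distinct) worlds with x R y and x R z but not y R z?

Enumerating: (w1,w2,w1), (w1,w2,w6), (w2,w4,w2), (w2,w4,w5), (w2,w5,w4), (w3,w2,w3), (w3,w4,w2), (w3,w4,w3), (w4,w1,w4), (w5,w1,w5), (w5,w2,w1), (w5,w2,w6), … and 14 more.
Total: 26.

26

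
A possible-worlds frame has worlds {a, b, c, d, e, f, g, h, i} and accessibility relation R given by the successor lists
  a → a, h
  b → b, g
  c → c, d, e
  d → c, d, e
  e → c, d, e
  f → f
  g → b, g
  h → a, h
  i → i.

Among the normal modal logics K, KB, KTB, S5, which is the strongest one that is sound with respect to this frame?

S5

Symmetric (axiom B): yes — every pair in R has its reverse in R.
Reflexive (axiom T): yes — every world is R-related to itself.
Euclidean (axiom 5): yes — any two successors of a common world are R-related.
So F validates K, KB, KTB, S5. The strongest is S5.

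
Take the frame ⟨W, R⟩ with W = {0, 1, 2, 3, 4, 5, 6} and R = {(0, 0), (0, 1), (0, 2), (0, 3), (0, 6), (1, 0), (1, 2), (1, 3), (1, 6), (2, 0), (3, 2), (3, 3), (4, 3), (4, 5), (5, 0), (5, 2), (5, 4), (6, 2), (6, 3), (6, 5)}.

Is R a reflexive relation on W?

Reflexive: no — 1 is not related to itself.

No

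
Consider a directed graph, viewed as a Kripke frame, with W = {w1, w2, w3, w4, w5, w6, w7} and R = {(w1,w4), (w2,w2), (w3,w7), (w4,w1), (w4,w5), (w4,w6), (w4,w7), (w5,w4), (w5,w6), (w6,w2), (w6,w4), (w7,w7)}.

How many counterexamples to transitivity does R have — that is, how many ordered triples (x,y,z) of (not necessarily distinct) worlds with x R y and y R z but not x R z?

16

Enumerating: (w1,w4,w1), (w1,w4,w5), (w1,w4,w6), (w1,w4,w7), (w4,w1,w4), (w4,w5,w4), (w4,w6,w2), (w4,w6,w4), (w5,w4,w1), (w5,w4,w5), (w5,w4,w7), (w5,w6,w2), (w6,w4,w1), (w6,w4,w5), (w6,w4,w6), (w6,w4,w7).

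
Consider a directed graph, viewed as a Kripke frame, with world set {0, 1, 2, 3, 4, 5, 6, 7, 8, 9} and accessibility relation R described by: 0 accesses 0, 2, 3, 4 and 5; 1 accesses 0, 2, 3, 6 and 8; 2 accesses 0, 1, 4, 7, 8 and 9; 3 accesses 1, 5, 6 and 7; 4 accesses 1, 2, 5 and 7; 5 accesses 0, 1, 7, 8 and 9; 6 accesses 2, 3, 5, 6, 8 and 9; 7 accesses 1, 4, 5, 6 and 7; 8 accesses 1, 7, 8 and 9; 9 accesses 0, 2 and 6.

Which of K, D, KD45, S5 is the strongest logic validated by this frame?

Serial (axiom D): yes — every world has a successor (e.g. 0 R 0).
Euclidean (axiom 5): no — 0 R 2 and 0 R 3, but not 2 R 3.
Transitive (axiom 4): no — 0 R 2 and 2 R 1, but not 0 R 1.
Reflexive (axiom T): no — 1 is not related to itself.
So F validates K, D; KD45 would additionally require R to be Euclidean and transitive. The strongest is D.

D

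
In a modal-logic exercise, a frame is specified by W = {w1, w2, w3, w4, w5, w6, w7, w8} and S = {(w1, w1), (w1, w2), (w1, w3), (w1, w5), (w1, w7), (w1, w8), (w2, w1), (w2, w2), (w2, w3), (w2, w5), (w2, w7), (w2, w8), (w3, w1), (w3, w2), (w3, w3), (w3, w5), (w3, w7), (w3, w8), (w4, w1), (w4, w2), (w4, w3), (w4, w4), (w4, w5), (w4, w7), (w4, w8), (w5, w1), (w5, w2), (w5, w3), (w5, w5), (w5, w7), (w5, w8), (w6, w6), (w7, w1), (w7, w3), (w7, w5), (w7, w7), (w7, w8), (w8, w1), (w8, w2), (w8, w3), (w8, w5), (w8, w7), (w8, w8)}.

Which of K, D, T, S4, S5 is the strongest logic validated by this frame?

T

Serial (axiom D): yes — every world has a successor (e.g. w1 S w1).
Reflexive (axiom T): yes — every world is S-related to itself.
Transitive (axiom 4): no — w7 S w1 and w1 S w2, but not w7 S w2.
Euclidean (axiom 5): no — w1 S w7 and w1 S w2, but not w7 S w2.
So F validates K, D, T; S4 would additionally require S to be transitive. The strongest is T.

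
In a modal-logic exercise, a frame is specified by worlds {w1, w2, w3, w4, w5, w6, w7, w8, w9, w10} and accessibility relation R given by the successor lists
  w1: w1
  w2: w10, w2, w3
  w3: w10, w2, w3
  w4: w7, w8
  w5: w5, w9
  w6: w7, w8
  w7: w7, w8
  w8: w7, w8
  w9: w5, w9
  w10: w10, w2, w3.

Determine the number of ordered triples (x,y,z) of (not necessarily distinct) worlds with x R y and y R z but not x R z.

R is transitive; there are no such tuples.

0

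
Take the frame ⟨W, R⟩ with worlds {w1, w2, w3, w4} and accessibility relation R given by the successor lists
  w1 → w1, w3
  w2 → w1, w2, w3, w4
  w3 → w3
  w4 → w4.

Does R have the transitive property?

Yes

Transitive: yes — every two-step R-path is closed by a direct edge.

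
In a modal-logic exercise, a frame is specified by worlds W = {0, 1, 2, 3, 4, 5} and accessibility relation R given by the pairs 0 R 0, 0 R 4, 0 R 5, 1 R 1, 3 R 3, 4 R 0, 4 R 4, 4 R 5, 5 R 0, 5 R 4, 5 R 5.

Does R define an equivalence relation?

No

Reflexive: no — 2 is not related to itself.
Symmetric: yes — every pair in R has its reverse in R.
Transitive: yes — every two-step R-path is closed by a direct edge.
So R is not an equivalence relation.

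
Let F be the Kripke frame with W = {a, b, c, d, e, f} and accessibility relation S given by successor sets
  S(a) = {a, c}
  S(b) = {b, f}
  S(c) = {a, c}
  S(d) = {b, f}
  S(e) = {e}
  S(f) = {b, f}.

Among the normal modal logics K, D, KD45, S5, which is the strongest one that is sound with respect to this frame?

Serial (axiom D): yes — every world has a successor (e.g. a S a).
Euclidean (axiom 5): yes — any two successors of a common world are S-related.
Transitive (axiom 4): yes — every two-step S-path is closed by a direct edge.
Reflexive (axiom T): no — d is not related to itself.
So F validates K, D, KD45; S5 would additionally require S to be reflexive. The strongest is KD45.

KD45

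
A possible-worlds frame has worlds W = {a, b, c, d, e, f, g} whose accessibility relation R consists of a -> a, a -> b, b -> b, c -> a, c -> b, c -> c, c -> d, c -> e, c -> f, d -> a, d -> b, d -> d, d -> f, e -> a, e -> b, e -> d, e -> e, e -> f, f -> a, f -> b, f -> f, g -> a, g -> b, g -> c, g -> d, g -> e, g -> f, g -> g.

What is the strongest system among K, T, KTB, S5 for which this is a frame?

T

Reflexive (axiom T): yes — every world is R-related to itself.
Symmetric (axiom B): no — a R b but not b R a.
Euclidean (axiom 5): no — c R a and c R d, but not a R d.
So F validates K, T; KTB would additionally require R to be symmetric. The strongest is T.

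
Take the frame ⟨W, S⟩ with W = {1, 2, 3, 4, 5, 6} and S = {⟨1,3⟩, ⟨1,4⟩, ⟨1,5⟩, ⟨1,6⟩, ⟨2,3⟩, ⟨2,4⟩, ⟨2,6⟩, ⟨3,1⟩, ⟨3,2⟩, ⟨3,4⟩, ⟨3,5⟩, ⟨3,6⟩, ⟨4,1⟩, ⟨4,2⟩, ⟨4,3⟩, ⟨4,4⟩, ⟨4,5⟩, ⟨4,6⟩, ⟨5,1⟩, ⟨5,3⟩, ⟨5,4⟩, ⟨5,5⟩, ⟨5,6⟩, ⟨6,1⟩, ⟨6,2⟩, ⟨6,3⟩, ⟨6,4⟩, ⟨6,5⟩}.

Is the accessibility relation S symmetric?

Symmetric: yes — every pair in S has its reverse in S.

Yes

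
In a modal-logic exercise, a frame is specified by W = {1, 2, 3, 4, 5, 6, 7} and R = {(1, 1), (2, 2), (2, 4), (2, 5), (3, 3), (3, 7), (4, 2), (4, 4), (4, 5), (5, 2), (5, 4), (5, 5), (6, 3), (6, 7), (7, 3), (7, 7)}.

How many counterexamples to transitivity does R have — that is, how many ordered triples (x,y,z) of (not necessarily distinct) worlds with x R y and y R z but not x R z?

0

R is transitive; there are no such tuples.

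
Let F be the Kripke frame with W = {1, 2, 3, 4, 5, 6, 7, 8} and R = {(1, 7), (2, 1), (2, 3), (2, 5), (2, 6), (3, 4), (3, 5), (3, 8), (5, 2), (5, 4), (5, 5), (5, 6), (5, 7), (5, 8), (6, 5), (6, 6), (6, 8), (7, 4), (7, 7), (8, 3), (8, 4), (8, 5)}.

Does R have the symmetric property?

Symmetric: no — 1 R 7 but not 7 R 1.

No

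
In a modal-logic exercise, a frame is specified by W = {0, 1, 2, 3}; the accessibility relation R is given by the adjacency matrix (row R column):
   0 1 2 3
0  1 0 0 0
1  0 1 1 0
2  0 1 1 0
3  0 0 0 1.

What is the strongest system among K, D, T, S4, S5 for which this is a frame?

S5

Serial (axiom D): yes — every world has a successor (e.g. 0 R 0).
Reflexive (axiom T): yes — every world is R-related to itself.
Transitive (axiom 4): yes — every two-step R-path is closed by a direct edge.
Euclidean (axiom 5): yes — any two successors of a common world are R-related.
So F validates K, D, T, S4, S5. The strongest is S5.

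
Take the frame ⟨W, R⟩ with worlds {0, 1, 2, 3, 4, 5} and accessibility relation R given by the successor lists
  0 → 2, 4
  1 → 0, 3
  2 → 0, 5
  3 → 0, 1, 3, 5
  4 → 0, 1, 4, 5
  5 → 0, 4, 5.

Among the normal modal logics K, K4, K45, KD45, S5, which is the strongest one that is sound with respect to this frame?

Transitive (axiom 4): no — 0 R 2 and 2 R 5, but not 0 R 5.
Euclidean (axiom 5): no — 0 R 2 and 0 R 4, but not 2 R 4.
Serial (axiom D): yes — every world has a successor (e.g. 0 R 2).
Reflexive (axiom T): no — 0 is not related to itself.
So F validates K; K4 would additionally require R to be transitive. The strongest is K.

K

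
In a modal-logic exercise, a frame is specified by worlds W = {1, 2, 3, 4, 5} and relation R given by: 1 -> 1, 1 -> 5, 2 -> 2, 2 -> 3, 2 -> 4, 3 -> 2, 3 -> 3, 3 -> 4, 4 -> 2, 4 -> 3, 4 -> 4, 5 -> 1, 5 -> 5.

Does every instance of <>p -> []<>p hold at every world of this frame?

Axiom 5 corresponds to the accessibility relation being Euclidean.
Euclidean: yes — any two successors of a common world are R-related.

Yes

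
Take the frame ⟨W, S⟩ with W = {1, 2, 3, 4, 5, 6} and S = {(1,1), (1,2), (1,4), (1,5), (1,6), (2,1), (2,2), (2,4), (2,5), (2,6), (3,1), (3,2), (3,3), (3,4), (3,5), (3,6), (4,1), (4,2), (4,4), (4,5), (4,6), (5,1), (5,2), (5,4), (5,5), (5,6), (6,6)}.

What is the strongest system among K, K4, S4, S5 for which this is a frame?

Transitive (axiom 4): yes — every two-step S-path is closed by a direct edge.
Reflexive (axiom T): yes — every world is S-related to itself.
Euclidean (axiom 5): no — 1 S 6 and 1 S 2, but not 6 S 2.
So F validates K, K4, S4; S5 would additionally require S to be Euclidean. The strongest is S4.

S4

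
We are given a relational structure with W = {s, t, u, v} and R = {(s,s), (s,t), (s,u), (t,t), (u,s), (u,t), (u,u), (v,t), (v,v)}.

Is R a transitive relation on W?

Yes

Transitive: yes — every two-step R-path is closed by a direct edge.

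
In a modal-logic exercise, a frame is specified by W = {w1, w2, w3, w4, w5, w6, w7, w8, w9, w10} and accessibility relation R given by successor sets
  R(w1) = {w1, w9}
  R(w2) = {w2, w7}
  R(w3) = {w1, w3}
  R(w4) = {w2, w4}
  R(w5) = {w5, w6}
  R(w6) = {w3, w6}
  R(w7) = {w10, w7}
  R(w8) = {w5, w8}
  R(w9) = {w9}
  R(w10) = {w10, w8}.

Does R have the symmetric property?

No

Symmetric: no — w1 R w9 but not w9 R w1.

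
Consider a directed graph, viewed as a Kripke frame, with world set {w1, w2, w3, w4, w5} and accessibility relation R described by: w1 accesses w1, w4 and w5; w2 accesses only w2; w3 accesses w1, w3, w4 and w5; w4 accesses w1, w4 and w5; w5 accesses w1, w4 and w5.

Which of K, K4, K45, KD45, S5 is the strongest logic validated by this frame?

Transitive (axiom 4): yes — every two-step R-path is closed by a direct edge.
Euclidean (axiom 5): no — w3 R w1 and w3 R w3, but not w1 R w3.
Serial (axiom D): yes — every world has a successor (e.g. w1 R w1).
Reflexive (axiom T): yes — every world is R-related to itself.
So F validates K, K4; K45 would additionally require R to be Euclidean. The strongest is K4.

K4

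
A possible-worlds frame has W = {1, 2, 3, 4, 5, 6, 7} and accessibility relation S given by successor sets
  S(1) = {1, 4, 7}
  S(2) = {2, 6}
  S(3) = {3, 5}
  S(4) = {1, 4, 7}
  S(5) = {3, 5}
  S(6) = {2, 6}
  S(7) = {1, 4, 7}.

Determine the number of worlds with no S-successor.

0

S is serial; there are no such worlds.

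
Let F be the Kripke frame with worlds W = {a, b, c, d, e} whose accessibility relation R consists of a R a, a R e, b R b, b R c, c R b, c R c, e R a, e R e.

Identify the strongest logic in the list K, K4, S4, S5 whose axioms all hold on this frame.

Transitive (axiom 4): yes — every two-step R-path is closed by a direct edge.
Reflexive (axiom T): no — d is not related to itself.
Euclidean (axiom 5): yes — any two successors of a common world are R-related.
So F validates K, K4; S4 would additionally require R to be reflexive. The strongest is K4.

K4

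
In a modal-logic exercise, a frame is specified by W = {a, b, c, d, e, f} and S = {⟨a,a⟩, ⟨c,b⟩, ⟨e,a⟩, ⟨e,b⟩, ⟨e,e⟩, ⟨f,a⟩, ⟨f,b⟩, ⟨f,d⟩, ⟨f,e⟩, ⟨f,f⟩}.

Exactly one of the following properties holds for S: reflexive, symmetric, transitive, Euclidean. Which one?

transitive

Reflexive: no — b is not related to itself.
Symmetric: no — c S b but not b S c.
Transitive: yes — every two-step S-path is closed by a direct edge.
Euclidean: no — e S a and e S b, but not a S b.
Only transitive holds.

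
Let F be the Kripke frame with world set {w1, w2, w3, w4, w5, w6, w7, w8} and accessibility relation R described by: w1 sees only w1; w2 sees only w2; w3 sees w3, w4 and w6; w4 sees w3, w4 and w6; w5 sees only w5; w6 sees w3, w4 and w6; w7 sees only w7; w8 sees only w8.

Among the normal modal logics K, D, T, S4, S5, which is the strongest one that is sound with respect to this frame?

S5

Serial (axiom D): yes — every world has a successor (e.g. w1 R w1).
Reflexive (axiom T): yes — every world is R-related to itself.
Transitive (axiom 4): yes — every two-step R-path is closed by a direct edge.
Euclidean (axiom 5): yes — any two successors of a common world are R-related.
So F validates K, D, T, S4, S5. The strongest is S5.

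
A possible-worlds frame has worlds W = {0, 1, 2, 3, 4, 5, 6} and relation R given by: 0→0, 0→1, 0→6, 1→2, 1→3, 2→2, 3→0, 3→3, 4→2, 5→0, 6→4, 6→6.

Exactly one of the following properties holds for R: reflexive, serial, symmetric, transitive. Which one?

Reflexive: no — 1 is not related to itself.
Serial: yes — every world has a successor (e.g. 0 R 0).
Symmetric: no — 0 R 1 but not 1 R 0.
Transitive: no — 0 R 1 and 1 R 2, but not 0 R 2.
Only serial holds.

serial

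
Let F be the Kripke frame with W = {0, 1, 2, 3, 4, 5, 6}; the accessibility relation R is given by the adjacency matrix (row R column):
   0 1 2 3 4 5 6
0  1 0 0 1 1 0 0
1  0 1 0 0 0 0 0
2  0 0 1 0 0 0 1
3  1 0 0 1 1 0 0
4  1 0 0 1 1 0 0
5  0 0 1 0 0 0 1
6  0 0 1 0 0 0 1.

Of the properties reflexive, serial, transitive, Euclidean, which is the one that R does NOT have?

reflexive

Reflexive: no — 5 is not related to itself.
Serial: yes — every world has a successor (e.g. 0 R 0).
Transitive: yes — every two-step R-path is closed by a direct edge.
Euclidean: yes — any two successors of a common world are R-related.
Only reflexive fails.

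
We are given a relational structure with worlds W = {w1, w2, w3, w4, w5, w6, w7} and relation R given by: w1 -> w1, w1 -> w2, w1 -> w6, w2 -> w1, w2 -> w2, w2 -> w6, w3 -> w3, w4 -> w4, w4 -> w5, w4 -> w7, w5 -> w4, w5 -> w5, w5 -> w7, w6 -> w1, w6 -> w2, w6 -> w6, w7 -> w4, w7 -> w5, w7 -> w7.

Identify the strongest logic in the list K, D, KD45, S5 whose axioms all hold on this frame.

Serial (axiom D): yes — every world has a successor (e.g. w1 R w1).
Euclidean (axiom 5): yes — any two successors of a common world are R-related.
Transitive (axiom 4): yes — every two-step R-path is closed by a direct edge.
Reflexive (axiom T): yes — every world is R-related to itself.
So F validates K, D, KD45, S5. The strongest is S5.

S5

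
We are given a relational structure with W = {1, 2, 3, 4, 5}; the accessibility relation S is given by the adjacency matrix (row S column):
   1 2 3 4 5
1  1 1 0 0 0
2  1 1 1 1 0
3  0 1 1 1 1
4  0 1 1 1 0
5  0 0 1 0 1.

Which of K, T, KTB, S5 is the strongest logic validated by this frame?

KTB

Reflexive (axiom T): yes — every world is S-related to itself.
Symmetric (axiom B): yes — every pair in S has its reverse in S.
Euclidean (axiom 5): no — 2 S 1 and 2 S 3, but not 1 S 3.
So F validates K, T, KTB; S5 would additionally require S to be Euclidean. The strongest is KTB.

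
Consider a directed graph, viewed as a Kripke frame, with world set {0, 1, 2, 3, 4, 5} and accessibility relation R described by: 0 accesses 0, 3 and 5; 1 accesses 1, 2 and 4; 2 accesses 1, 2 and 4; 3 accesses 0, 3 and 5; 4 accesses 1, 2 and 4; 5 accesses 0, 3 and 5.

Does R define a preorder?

Reflexive: yes — every world is R-related to itself.
Transitive: yes — every two-step R-path is closed by a direct edge.
So R is a preorder.

Yes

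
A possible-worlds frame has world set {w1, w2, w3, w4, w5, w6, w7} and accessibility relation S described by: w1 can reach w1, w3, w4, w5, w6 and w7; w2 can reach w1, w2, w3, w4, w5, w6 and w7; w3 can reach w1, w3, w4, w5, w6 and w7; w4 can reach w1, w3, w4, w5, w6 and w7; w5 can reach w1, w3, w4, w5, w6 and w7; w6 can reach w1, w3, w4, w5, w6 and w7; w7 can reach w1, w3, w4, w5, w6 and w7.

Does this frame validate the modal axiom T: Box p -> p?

The schema T characterises exactly the reflexive frames.
Reflexive: yes — every world is S-related to itself.

Yes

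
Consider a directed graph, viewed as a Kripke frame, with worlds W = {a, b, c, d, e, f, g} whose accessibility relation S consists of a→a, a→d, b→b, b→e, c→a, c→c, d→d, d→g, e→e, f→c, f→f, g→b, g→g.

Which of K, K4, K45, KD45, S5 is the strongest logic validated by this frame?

Transitive (axiom 4): no — a S d and d S g, but not a S g.
Euclidean (axiom 5): no — a S d and a S a, but not d S a.
Serial (axiom D): yes — every world has a successor (e.g. a S a).
Reflexive (axiom T): yes — every world is S-related to itself.
So F validates K; K4 would additionally require S to be transitive. The strongest is K.

K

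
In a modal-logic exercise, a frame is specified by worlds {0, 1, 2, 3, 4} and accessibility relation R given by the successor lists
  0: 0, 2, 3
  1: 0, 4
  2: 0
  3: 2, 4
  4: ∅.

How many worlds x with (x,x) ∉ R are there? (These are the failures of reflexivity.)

4

Enumerating: 1, 2, 3, 4.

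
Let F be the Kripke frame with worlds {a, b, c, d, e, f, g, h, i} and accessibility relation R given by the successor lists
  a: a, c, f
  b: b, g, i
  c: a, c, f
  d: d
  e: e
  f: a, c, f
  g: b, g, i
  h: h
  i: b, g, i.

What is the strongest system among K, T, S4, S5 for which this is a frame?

Reflexive (axiom T): yes — every world is R-related to itself.
Transitive (axiom 4): yes — every two-step R-path is closed by a direct edge.
Euclidean (axiom 5): yes — any two successors of a common world are R-related.
So F validates K, T, S4, S5. The strongest is S5.

S5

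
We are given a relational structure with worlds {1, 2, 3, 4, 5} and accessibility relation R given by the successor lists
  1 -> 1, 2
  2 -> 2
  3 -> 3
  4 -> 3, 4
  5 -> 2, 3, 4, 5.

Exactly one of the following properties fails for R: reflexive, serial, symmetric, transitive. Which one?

symmetric

Reflexive: yes — every world is R-related to itself.
Serial: yes — every world has a successor (e.g. 1 R 1).
Symmetric: no — 1 R 2 but not 2 R 1.
Transitive: yes — every two-step R-path is closed by a direct edge.
Only symmetric fails.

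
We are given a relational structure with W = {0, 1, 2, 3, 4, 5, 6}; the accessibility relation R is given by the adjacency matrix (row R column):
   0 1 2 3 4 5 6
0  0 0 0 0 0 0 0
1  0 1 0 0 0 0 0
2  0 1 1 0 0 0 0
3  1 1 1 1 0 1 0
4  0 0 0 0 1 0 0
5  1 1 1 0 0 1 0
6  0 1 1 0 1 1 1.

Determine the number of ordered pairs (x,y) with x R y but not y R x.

Enumerating: (2,1), (3,0), (3,1), (3,2), (3,5), (5,0), (5,1), (5,2), (6,1), (6,2), (6,4), (6,5).

12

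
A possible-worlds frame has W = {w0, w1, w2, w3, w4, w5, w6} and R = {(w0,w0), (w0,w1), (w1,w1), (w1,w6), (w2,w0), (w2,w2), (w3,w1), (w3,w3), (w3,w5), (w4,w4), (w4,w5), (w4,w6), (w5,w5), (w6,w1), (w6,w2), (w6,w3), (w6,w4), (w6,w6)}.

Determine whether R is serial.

Yes

Serial: yes — every world has a successor (e.g. w0 R w0).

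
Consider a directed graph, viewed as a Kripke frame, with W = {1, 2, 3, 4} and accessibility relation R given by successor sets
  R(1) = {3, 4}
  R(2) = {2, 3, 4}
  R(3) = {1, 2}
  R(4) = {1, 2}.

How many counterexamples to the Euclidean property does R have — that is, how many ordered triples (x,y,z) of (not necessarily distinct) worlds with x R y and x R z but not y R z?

14

Enumerating: (1,3,3), (1,3,4), (1,4,3), (1,4,4), (2,3,3), (2,3,4), (2,4,3), (2,4,4), (3,1,1), (3,1,2), (3,2,1), (4,1,1), (4,1,2), (4,2,1).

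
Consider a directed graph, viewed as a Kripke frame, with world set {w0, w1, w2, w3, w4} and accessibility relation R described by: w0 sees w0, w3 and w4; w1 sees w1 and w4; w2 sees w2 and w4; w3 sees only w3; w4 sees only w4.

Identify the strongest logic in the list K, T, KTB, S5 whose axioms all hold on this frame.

T

Reflexive (axiom T): yes — every world is R-related to itself.
Symmetric (axiom B): no — w0 R w3 but not w3 R w0.
Euclidean (axiom 5): no — w0 R w3 and w0 R w4, but not w3 R w4.
So F validates K, T; KTB would additionally require R to be symmetric. The strongest is T.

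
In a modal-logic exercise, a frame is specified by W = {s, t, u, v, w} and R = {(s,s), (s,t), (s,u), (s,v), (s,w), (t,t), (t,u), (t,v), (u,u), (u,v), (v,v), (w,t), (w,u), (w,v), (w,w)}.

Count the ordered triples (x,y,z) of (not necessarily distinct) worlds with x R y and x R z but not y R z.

Enumerating: (s,t,s), (s,t,w), (s,u,s), (s,u,t), (s,u,w), (s,v,s), (s,v,t), (s,v,u), (s,v,w), (s,w,s), (t,u,t), (t,v,t), … and 8 more.
Total: 20.

20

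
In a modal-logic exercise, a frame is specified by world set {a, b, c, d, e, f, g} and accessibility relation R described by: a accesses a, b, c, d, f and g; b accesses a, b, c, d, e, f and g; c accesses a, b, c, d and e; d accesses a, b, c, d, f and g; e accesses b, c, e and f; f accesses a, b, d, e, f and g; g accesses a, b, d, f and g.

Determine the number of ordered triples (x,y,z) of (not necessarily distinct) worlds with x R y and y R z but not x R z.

30

Enumerating: (a,b,e), (a,c,e), (a,f,e), (c,a,f), (c,a,g), (c,b,f), (c,b,g), (c,d,f), (c,d,g), (c,e,f), (d,b,e), (d,c,e), … and 18 more.
Total: 30.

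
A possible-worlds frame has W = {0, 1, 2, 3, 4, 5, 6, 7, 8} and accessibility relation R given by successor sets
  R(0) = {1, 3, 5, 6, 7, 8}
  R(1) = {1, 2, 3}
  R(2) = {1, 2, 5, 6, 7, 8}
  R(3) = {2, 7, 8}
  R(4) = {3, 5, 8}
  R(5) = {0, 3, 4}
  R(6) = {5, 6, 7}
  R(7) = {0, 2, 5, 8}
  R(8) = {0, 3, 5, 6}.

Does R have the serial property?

Serial: yes — every world has a successor (e.g. 0 R 1).

Yes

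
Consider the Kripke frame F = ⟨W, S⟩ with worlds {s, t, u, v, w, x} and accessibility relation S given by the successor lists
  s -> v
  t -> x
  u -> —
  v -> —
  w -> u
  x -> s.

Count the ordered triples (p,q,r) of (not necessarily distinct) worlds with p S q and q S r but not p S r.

2

Enumerating: (t,x,s), (x,s,v).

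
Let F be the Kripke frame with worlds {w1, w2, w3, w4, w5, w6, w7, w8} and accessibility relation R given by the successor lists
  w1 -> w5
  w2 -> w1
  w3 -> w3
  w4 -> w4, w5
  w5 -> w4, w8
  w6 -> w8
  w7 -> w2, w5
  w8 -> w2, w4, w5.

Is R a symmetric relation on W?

No

Symmetric: no — w1 R w5 but not w5 R w1.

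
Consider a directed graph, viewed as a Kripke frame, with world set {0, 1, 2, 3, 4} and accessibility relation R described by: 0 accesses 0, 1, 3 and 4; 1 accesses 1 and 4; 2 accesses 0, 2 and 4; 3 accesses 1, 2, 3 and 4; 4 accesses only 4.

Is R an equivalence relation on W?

No

Reflexive: yes — every world is R-related to itself.
Symmetric: no — 0 R 1 but not 1 R 0.
Transitive: no — 0 R 3 and 3 R 2, but not 0 R 2.
So R is not an equivalence relation.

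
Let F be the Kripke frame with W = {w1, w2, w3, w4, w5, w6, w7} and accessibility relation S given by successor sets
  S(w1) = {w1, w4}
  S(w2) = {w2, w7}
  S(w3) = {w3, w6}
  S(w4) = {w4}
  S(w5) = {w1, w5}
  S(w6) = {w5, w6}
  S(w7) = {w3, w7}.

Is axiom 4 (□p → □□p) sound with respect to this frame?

No

The schema 4 characterises exactly the transitive frames.
Transitive: no — w2 S w7 and w7 S w3, but not w2 S w3.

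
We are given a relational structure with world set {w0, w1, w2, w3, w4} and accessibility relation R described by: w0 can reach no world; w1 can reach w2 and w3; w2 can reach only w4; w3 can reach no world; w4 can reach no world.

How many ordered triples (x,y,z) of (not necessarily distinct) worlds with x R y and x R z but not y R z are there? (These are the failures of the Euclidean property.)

Enumerating: (w1,w2,w2), (w1,w2,w3), (w1,w3,w2), (w1,w3,w3), (w2,w4,w4).

5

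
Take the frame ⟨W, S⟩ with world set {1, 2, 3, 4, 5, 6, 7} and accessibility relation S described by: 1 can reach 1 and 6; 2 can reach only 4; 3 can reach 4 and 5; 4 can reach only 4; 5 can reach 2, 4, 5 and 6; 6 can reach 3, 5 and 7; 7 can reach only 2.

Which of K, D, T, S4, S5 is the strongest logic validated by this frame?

D

Serial (axiom D): yes — every world has a successor (e.g. 1 S 1).
Reflexive (axiom T): no — 2 is not related to itself.
Transitive (axiom 4): no — 1 S 6 and 6 S 3, but not 1 S 3.
Euclidean (axiom 5): no — 3 S 4 and 3 S 5, but not 4 S 5.
So F validates K, D; T would additionally require S to be reflexive. The strongest is D.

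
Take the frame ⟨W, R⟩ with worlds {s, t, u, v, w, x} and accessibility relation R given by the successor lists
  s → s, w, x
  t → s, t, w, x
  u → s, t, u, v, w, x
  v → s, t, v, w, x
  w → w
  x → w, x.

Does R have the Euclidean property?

No

Euclidean: no — s R w and s R x, but not w R x.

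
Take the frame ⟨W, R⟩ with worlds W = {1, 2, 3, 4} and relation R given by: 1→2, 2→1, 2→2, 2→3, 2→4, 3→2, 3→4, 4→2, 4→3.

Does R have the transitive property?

Transitive: no — 1 R 2 and 2 R 3, but not 1 R 3.

No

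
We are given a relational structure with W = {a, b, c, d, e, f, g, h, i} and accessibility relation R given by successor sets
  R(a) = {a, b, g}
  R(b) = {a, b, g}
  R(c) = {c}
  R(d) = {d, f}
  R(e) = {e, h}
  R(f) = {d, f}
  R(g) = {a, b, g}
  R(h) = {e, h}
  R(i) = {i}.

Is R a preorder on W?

Reflexive: yes — every world is R-related to itself.
Transitive: yes — every two-step R-path is closed by a direct edge.
So R is a preorder.

Yes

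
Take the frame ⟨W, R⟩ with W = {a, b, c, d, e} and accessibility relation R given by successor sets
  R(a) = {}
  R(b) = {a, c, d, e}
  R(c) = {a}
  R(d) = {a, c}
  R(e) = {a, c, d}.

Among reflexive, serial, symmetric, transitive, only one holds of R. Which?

transitive

Reflexive: no — a is not related to itself.
Serial: no — a has no R-successor.
Symmetric: no — b R a but not a R b.
Transitive: yes — every two-step R-path is closed by a direct edge.
Only transitive holds.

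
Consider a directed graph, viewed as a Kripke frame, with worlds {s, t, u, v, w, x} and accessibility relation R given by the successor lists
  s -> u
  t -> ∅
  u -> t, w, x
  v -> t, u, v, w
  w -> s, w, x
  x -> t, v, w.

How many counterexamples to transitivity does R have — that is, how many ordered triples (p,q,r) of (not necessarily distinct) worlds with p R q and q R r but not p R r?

14

Enumerating: (s,u,t), (s,u,w), (s,u,x), (u,w,s), (u,x,v), (v,u,x), (v,w,s), (v,w,x), (w,s,u), (w,x,t), (w,x,v), (x,v,u), (x,w,s), (x,w,x).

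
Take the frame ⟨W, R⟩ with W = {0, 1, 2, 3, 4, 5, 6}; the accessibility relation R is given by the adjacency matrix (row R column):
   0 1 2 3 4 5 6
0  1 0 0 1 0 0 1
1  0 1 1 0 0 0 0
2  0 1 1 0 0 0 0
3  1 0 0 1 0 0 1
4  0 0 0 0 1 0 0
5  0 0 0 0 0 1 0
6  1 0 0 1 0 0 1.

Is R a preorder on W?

Yes

Reflexive: yes — every world is R-related to itself.
Transitive: yes — every two-step R-path is closed by a direct edge.
So R is a preorder.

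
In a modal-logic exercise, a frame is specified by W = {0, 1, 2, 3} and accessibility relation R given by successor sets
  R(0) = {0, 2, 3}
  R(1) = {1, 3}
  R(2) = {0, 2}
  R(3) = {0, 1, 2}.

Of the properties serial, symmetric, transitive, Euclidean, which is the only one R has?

serial

Serial: yes — every world has a successor (e.g. 0 R 0).
Symmetric: no — 3 R 2 but not 2 R 3.
Transitive: no — 0 R 3 and 3 R 1, but not 0 R 1.
Euclidean: no — 0 R 2 and 0 R 3, but not 2 R 3.
Only serial holds.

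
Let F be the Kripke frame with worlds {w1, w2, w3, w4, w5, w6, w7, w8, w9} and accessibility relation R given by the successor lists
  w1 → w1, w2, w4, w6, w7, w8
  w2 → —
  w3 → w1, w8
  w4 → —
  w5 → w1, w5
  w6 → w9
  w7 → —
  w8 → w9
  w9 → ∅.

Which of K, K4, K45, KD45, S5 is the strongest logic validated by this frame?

Transitive (axiom 4): no — w1 R w6 and w6 R w9, but not w1 R w9.
Euclidean (axiom 5): no — w1 R w2 and w1 R w4, but not w2 R w4.
Serial (axiom D): no — w2 has no R-successor.
Reflexive (axiom T): no — w2 is not related to itself.
So F validates K; K4 would additionally require R to be transitive. The strongest is K.

K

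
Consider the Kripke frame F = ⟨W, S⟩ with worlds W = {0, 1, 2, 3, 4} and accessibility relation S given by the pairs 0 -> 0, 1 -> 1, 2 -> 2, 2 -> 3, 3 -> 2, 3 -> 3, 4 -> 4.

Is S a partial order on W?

Reflexive: yes — every world is S-related to itself.
Transitive: yes — every two-step S-path is closed by a direct edge.
Antisymmetric: no — 2 S 3 and 3 S 2 with 2 ≠ 3.
So S is not a partial order.

No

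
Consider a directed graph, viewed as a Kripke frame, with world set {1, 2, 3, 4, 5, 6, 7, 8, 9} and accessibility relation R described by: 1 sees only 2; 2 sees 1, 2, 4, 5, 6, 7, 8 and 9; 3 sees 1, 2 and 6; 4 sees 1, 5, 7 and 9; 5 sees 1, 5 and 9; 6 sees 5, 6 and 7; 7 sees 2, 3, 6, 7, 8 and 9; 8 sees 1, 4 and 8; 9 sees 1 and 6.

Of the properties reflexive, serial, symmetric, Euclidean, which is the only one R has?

Reflexive: no — 1 is not related to itself.
Serial: yes — every world has a successor (e.g. 1 R 2).
Symmetric: no — 2 R 4 but not 4 R 2.
Euclidean: no — 2 R 1 and 2 R 4, but not 1 R 4.
Only serial holds.

serial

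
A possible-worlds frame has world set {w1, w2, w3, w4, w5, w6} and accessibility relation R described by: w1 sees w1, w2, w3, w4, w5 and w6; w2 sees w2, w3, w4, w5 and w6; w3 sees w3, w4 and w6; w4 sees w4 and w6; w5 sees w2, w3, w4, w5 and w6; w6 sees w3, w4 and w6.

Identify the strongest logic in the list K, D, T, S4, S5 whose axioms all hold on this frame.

Serial (axiom D): yes — every world has a successor (e.g. w1 R w1).
Reflexive (axiom T): yes — every world is R-related to itself.
Transitive (axiom 4): no — w4 R w6 and w6 R w3, but not w4 R w3.
Euclidean (axiom 5): no — w1 R w3 and w1 R w2, but not w3 R w2.
So F validates K, D, T; S4 would additionally require R to be transitive. The strongest is T.

T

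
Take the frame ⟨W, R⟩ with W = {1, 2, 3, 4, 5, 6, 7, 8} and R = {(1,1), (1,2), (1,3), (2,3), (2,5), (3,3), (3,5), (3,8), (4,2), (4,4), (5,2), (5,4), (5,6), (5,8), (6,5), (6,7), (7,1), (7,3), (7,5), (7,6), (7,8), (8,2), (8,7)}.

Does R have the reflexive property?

No

Reflexive: no — 2 is not related to itself.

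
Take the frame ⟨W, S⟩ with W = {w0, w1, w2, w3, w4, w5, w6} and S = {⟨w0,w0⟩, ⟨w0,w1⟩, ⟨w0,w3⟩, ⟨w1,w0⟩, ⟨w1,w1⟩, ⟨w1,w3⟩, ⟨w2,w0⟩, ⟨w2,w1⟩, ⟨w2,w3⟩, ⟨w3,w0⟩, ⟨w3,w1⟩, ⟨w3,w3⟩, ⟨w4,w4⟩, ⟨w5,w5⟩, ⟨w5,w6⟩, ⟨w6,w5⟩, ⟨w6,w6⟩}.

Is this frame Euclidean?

Euclidean: yes — any two successors of a common world are S-related.

Yes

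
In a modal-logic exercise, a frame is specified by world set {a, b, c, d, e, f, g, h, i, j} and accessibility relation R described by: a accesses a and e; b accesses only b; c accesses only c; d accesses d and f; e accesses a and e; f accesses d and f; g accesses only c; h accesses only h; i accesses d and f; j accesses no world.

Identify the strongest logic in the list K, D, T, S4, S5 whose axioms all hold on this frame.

Serial (axiom D): no — j has no R-successor.
Reflexive (axiom T): no — g is not related to itself.
Transitive (axiom 4): yes — every two-step R-path is closed by a direct edge.
Euclidean (axiom 5): yes — any two successors of a common world are R-related.
So F validates K; D would additionally require R to be serial. The strongest is K.

K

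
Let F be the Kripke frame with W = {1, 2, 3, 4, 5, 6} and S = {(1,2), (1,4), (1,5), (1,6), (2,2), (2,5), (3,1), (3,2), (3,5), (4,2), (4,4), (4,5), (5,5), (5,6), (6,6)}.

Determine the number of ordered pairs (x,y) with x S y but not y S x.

11

Enumerating: (1,2), (1,4), (1,5), (1,6), (2,5), (3,1), (3,2), (3,5), (4,2), (4,5), (5,6).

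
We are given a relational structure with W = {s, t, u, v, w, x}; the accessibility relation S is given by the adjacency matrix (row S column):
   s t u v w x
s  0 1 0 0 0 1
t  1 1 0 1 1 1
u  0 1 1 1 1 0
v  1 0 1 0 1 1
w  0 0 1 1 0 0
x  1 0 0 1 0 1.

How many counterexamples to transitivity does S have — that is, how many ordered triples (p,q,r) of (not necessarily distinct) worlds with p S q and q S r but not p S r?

Enumerating: (s,t,s), (s,t,v), (s,t,w), (s,x,s), (s,x,v), (t,v,u), (t,w,u), (u,t,s), (u,t,x), (u,v,s), (u,v,x), (v,s,t), … and 12 more.
Total: 24.

24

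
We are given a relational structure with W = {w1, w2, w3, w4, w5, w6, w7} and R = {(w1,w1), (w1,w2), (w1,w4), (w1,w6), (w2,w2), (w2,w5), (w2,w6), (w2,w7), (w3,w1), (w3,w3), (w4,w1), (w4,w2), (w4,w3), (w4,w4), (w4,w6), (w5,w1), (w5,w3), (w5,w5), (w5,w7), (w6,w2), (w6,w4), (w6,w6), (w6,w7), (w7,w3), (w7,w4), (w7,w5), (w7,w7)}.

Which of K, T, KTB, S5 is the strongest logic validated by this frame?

Reflexive (axiom T): yes — every world is R-related to itself.
Symmetric (axiom B): no — w1 R w2 but not w2 R w1.
Euclidean (axiom 5): no — w1 R w2 and w1 R w4, but not w2 R w4.
So F validates K, T; KTB would additionally require R to be symmetric. The strongest is T.

T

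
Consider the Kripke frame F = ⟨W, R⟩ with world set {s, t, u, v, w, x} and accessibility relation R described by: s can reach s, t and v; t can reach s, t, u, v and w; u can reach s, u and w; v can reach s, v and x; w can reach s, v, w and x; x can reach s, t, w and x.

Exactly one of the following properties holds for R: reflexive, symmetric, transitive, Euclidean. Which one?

Reflexive: yes — every world is R-related to itself.
Symmetric: no — t R u but not u R t.
Transitive: no — s R t and t R u, but not s R u.
Euclidean: no — s R v and s R t, but not v R t.
Only reflexive holds.

reflexive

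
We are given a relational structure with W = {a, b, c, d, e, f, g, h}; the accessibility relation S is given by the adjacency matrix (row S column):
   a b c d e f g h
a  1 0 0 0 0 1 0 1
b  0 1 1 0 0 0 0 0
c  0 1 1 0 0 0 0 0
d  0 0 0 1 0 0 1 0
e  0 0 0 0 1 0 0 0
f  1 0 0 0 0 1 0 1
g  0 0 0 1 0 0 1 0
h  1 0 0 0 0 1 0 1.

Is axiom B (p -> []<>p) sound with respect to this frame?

Yes

Axiom B corresponds to the accessibility relation being symmetric.
Symmetric: yes — every pair in S has its reverse in S.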